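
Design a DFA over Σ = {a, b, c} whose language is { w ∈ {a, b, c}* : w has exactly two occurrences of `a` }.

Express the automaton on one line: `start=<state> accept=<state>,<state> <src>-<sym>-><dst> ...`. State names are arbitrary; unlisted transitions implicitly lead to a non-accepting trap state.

start=s0 accept=s2 s0-a->s1 s0-b->s0 s0-c->s0 s1-a->s2 s1-b->s1 s1-c->s1 s2-a->s3 s2-b->s2 s2-c->s2 s3-a->s3 s3-b->s3 s3-c->s3

Only the number of `a`s matters, and only up to 3. Make a chain s0 → s1 → s2 → s3 advanced by each `a` (with s3 absorbing); every other symbol self-loops. The accepting set is {s2}.
A 4-state machine:
        a   b   c  
>  s0   s1  s0  s0 
   s1   s2  s1  s1 
 * s2   s3  s2  s2 
   s3   s3  s3  s3 
(> = start, * = accepting)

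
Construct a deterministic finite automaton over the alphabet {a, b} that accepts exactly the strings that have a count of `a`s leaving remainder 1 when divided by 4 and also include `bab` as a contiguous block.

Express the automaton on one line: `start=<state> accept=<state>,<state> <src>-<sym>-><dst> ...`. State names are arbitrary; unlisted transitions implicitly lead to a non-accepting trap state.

start=q0 accept=q9 q0-a->q1 q0-b->q2 q1-a->q3 q1-b->q4 q2-a->q5 q2-b->q2 q3-a->q6 q3-b->q7 q4-a->q8 q4-b->q4 q5-a->q3 q5-b->q9 q6-a->q0 q6-b->q10 q7-a->q11 q7-b->q7 q8-a->q6 q8-b->q12 q9-a->q12 q9-b->q9 q10-a->q13 q10-b->q10 q11-a->q0 q11-b->q14 q12-a->q14 q12-b->q12 q13-a->q1 q13-b->q15 q14-a->q15 q14-b->q14 q15-a->q9 q15-b->q15

Build one automaton per condition and run them in lockstep. One (4 states) tracks the count of `a`s modulo 4; the other (4 states) tracks whether and how much of `bab` has been seen. Each combined state is a pair, one component from each; accept when both components accept.
          a    b  
>  q0     q1   q2 
   q1     q3   q4 
   q2     q5   q2 
   q3     q6   q7 
   q4     q8   q4 
   q5     q3   q9 
   q6     q0  q10 
   q7    q11   q7 
   q8     q6  q12 
 * q9    q12   q9 
   q10   q13  q10 
   q11    q0  q14 
   q12   q14  q12 
   q13    q1  q15 
   q14   q15  q14 
   q15    q9  q15 
(> = start, * = accepting)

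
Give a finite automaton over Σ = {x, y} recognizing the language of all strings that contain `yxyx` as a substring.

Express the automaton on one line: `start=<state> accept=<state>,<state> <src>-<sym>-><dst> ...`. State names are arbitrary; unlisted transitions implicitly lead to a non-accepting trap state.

start=s0 accept=s4 s0-x->s0 s0-y->s1 s1-x->s2 s1-y->s1 s2-x->s0 s2-y->s3 s3-x->s4 s3-y->s1 s4-x->s4 s4-y->s4

States s0..s3 record the length of the longest prefix of `yxyx` that matches the current input suffix. Reaching s4 means `yxyx` has been seen, and we stay there forever. Accept from s4.
5 states suffice.
        x   y  
>  s0   s0  s1 
   s1   s2  s1 
   s2   s0  s3 
   s3   s4  s1 
 * s4   s4  s4 
(> = start, * = accepting)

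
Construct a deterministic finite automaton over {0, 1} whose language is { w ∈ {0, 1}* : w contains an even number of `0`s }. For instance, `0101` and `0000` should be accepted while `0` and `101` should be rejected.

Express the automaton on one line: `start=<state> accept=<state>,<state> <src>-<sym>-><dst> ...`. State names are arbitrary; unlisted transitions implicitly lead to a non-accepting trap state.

start=q0 accept=q0 q0-0->q1 q0-1->q0 q1-0->q0 q1-1->q1

The only thing that matters is how many `0`s have appeared, reduced mod 2. Use one state per residue: q0 for 0, …, q1 for 1. Reading `0` moves to the next residue; anything else stays put. q0 is accepting.
A 2-state machine:
        0   1  
>* q0   q1  q0 
   q1   q0  q1 
(> = start, * = accepting)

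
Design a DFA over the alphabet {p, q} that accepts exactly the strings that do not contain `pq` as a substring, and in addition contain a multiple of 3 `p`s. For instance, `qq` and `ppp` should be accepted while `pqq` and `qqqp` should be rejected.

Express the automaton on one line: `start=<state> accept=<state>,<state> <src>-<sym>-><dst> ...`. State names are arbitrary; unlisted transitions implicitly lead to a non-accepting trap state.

Run two small machines in parallel and take their product. One (3 states) tracks partial matches of the forbidden pattern `pq`; the other (3 states) tracks the count of `p`s modulo 3. Each combined state is a pair, one component from each; accept when both components accept. Equivalent product states are then merged.
       p  q 
>* A   B  A 
   B   C  D 
   C   E  D 
   D   D  D 
 * E   B  D 
(> = start, * = accepting)

start=A accept=A,E A-p->B A-q->A B-p->C B-q->D C-p->E C-q->D D-p->D D-q->D E-p->B E-q->D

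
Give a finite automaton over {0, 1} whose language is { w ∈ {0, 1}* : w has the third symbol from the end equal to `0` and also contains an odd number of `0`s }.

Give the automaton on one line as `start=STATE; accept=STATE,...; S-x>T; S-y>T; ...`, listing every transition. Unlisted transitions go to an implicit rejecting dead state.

start=q0; accept=q4,q7,q8,q9; q0-0>q1; q0-1>q0; q1-0>q2; q1-1>q3; q2-0>q4; q2-1>q5; q3-0>q6; q3-1>q7; q4-0>q2; q4-1>q8; q5-0>q9; q5-1>q0; q6-0>q10; q6-1>q5; q7-0>q6; q7-1>q11; q8-0>q6; q8-1>q7; q9-0>q2; q9-1>q3; q10-0>q2; q10-1>q8; q11-0>q6; q11-1>q11

Build one automaton per condition and run them in lockstep. The first has 15 states tracking the last 3 symbols read; the second has 2 states tracking the count of `0`s modulo 2. A product state is a pair (one from each), accepting exactly when both do. Minimizing collapses redundant product states.
A 12-state machine:
          0    1  
>  q0     q1   q0 
   q1     q2   q3 
   q2     q4   q5 
   q3     q6   q7 
 * q4     q2   q8 
   q5     q9   q0 
   q6    q10   q5 
 * q7     q6  q11 
 * q8     q6   q7 
 * q9     q2   q3 
   q10    q2   q8 
   q11    q6  q11 
(> = start, * = accepting)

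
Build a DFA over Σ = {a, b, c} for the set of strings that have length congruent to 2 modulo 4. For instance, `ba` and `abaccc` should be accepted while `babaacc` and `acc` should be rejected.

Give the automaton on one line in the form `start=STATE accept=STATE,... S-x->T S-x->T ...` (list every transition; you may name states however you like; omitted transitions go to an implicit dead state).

start=S0 accept=S2 S0-a->S1 S0-b->S1 S0-c->S1 S1-a->S2 S1-b->S2 S1-c->S2 S2-a->S3 S2-b->S3 S2-c->S3 S3-a->S0 S3-b->S0 S3-c->S0

Only the length mod 4 matters, so use a 4-cycle: from any state, every input symbol moves to the next state, wrapping S3 back to S0. Mark S2 accepting.
A 4-state machine:
        a   b   c  
>  S0   S1  S1  S1 
   S1   S2  S2  S2 
 * S2   S3  S3  S3 
   S3   S0  S0  S0 
(> = start, * = accepting)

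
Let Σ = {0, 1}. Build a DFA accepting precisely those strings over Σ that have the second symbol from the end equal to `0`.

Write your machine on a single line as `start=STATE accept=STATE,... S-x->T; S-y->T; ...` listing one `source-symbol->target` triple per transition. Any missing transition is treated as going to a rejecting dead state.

start=s0; accept=s3,s4; s0-0->s1; s0-1->s2; s1-0->s3; s1-1->s4; s2-0->s5; s2-1->s6; s3-0->s3; s3-1->s4; s4-0->s5; s4-1->s6; s5-0->s3; s5-1->s4; s6-0->s5; s6-1->s6

Because acceptance depends on a position counted from the end, the machine has to buffer the most recent 2 symbols. Make each state the string of the last up-to-2 symbols read; on input `x` shift the window left and append `x`. Accept when the buffered window has length 2 and begins with `0`.
With 7 states:
        0   1  
>  s0   s1  s2 
   s1   s3  s4 
   s2   s5  s6 
 * s3   s3  s4 
 * s4   s5  s6 
   s5   s3  s4 
   s6   s5  s6 
(> = start, * = accepting)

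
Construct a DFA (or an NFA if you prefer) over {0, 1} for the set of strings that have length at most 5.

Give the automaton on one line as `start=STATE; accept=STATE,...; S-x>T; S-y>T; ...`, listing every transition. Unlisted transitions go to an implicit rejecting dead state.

start=s0; accept=s0,s1,s2,s3,s4,s5; s0-0>s1; s0-1>s1; s1-0>s2; s1-1>s2; s2-0>s3; s2-1>s3; s3-0>s4; s3-1>s4; s4-0>s5; s4-1>s5; s5-0>s6; s5-1>s6; s6-0>s6; s6-1>s6

Count input length up to 6: every symbol moves from s0 toward s6, which means 'more than 5' and absorbs. Accept from {s0, s1, s2, s3, s4, s5}.
7 states suffice.
        0   1  
>* s0   s1  s1 
 * s1   s2  s2 
 * s2   s3  s3 
 * s3   s4  s4 
 * s4   s5  s5 
 * s5   s6  s6 
   s6   s6  s6 
(> = start, * = accepting)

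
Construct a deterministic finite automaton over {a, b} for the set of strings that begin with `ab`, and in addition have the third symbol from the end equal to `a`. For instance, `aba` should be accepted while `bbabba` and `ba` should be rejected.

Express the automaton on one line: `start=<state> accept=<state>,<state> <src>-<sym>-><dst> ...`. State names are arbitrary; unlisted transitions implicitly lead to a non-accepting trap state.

Build one automaton per condition and run them in lockstep. One (4 states) tracks whether the input so far still matches the prefix `ab`; the other (15 states) tracks the last 3 symbols read. Each combined state is a pair, one component from each; accept when both components accept. Equivalent product states are then merged.
11 states suffice.
          a    b  
>  q0     q1   q2 
   q1     q2   q3 
   q2     q2   q2 
   q3     q4   q5 
 * q4     q6   q3 
 * q5     q7   q8 
   q6     q9  q10 
   q7     q6   q3 
   q8     q7   q8 
 * q9     q9  q10 
 * q10    q4   q5 
(> = start, * = accepting)

start=q0 accept=q4,q5,q9,q10 q0-a->q1 q0-b->q2 q1-a->q2 q1-b->q3 q2-a->q2 q2-b->q2 q3-a->q4 q3-b->q5 q4-a->q6 q4-b->q3 q5-a->q7 q5-b->q8 q6-a->q9 q6-b->q10 q7-a->q6 q7-b->q3 q8-a->q7 q8-b->q8 q9-a->q9 q9-b->q10 q10-a->q4 q10-b->q5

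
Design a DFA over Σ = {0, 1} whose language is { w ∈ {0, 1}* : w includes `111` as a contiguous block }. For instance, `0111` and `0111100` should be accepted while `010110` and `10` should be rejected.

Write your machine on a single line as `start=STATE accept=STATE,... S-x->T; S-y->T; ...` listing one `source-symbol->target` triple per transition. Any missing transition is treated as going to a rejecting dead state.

start=q0; accept=q3; q0-0->q0; q0-1->q1; q1-0->q0; q1-1->q2; q2-0->q0; q2-1->q3; q3-0->q3; q3-1->q3

Track how much of `111` has been matched so far: state q0 is no progress, q3 is the absorbing accept state reached once `111` has occurred. Intermediate states record partial matches; on a mismatch, fall back to the longest reusable overlap.
        0   1  
>  q0   q0  q1 
   q1   q0  q2 
   q2   q0  q3 
 * q3   q3  q3 
(> = start, * = accepting)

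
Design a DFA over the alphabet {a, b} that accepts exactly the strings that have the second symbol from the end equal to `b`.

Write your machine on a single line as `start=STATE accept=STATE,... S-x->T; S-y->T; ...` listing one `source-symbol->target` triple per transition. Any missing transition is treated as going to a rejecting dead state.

A DFA must remember the last 2 symbols (since which symbol is second-to-last isn't known until the input ends). Use one state per possible window of the last ≤2 symbols; accept from those whose window starts with `b`.
With 7 states:
        a   b  
>  q0   q1  q2 
   q1   q3  q4 
   q2   q5  q6 
   q3   q3  q4 
   q4   q5  q6 
 * q5   q3  q4 
 * q6   q5  q6 
(> = start, * = accepting)

start=q0; accept=q5,q6; q0-a->q1; q0-b->q2; q1-a->q3; q1-b->q4; q2-a->q5; q2-b->q6; q3-a->q3; q3-b->q4; q4-a->q5; q4-b->q6; q5-a->q3; q5-b->q4; q6-a->q5; q6-b->q6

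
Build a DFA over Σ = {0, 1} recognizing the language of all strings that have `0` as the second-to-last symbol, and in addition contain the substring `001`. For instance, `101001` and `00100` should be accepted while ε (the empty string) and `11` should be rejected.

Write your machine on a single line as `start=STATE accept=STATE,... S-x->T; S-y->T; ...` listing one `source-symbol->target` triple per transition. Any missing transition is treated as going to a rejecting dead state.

start=q0; accept=q3,q6; q0-0->q1; q0-1->q0; q1-0->q2; q1-1->q0; q2-0->q2; q2-1->q3; q3-0->q4; q3-1->q5; q4-0->q6; q4-1->q3; q5-0->q4; q5-1->q5; q6-0->q6; q6-1->q3

Run two small machines in parallel and take their product. The first has 7 states tracking the last 2 symbols read; the second has 4 states tracking whether and how much of `001` has been seen. A product state is a pair (one from each), accepting exactly when both do. Minimizing collapses redundant product states.
        0   1  
>  q0   q1  q0 
   q1   q2  q0 
   q2   q2  q3 
 * q3   q4  q5 
   q4   q6  q3 
   q5   q4  q5 
 * q6   q6  q3 
(> = start, * = accepting)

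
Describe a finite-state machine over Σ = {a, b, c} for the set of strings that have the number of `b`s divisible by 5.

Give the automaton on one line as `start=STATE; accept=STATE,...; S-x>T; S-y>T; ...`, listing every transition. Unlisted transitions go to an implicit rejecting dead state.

start=q0; accept=q0; q0-a>q0; q0-b>q1; q0-c>q0; q1-a>q1; q1-b>q2; q1-c>q1; q2-a>q2; q2-b>q3; q2-c>q2; q3-a>q3; q3-b>q4; q3-c>q3; q4-a>q4; q4-b>q0; q4-c>q4

Keep the running count of `b`s modulo 5: each `b` advances along the cycle q0 → q1 → q2 → q3 → q4 → q0 while other symbols loop. Accept at q0.
A 5-state machine:
        a   b   c  
>* q0   q0  q1  q0 
   q1   q1  q2  q1 
   q2   q2  q3  q2 
   q3   q3  q4  q3 
   q4   q4  q0  q4 
(> = start, * = accepting)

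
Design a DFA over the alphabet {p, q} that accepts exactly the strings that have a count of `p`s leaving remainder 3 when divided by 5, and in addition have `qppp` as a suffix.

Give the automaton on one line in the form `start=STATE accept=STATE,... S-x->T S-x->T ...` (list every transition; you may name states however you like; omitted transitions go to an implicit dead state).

start=S0 accept=S8 S0-p->S1 S0-q->S2 S1-p->S3 S1-q->S1 S2-p->S4 S2-q->S2 S3-p->S5 S3-q->S3 S4-p->S6 S4-q->S1 S5-p->S7 S5-q->S5 S6-p->S8 S6-q->S3 S7-p->S0 S7-q->S7 S8-p->S7 S8-q->S5

Handle the two conditions separately and then intersect. The first has 5 states tracking the count of `p`s modulo 5; the second has 5 states tracking how much of the suffix `qppp` has currently been matched. A product state is a pair (one from each), accepting exactly when both do. Minimizing collapses redundant product states.
9 states suffice.
        p   q  
>  S0   S1  S2 
   S1   S3  S1 
   S2   S4  S2 
   S3   S5  S3 
   S4   S6  S1 
   S5   S7  S5 
   S6   S8  S3 
   S7   S0  S7 
 * S8   S7  S5 
(> = start, * = accepting)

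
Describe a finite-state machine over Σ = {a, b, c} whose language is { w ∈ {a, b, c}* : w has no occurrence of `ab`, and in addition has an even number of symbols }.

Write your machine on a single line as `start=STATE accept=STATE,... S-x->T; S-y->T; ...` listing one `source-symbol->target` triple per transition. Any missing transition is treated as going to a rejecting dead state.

start=q0; accept=q0,q3; q0-a->q1; q0-b->q2; q0-c->q2; q1-a->q3; q1-b->q4; q1-c->q0; q2-a->q3; q2-b->q0; q2-c->q0; q3-a->q1; q3-b->q5; q3-c->q2; q4-a->q5; q4-b->q5; q4-c->q5; q5-a->q4; q5-b->q4; q5-c->q4

Handle the two conditions separately and then intersect. The first has 3 states tracking partial matches of the forbidden pattern `ab`; the second has 2 states tracking the input length modulo 2. A product state is a pair (one from each), accepting exactly when both do.
A 6-state machine:
        a   b   c  
>* q0   q1  q2  q2 
   q1   q3  q4  q0 
   q2   q3  q0  q0 
 * q3   q1  q5  q2 
   q4   q5  q5  q5 
   q5   q4  q4  q4 
(> = start, * = accepting)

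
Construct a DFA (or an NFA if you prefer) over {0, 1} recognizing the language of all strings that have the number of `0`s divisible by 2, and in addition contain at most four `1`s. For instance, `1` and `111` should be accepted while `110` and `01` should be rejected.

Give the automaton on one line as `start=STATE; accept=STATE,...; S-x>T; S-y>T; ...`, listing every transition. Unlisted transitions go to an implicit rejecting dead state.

Build one automaton per condition and run them in lockstep. One (2 states) tracks the count of `0`s modulo 2; the other (6 states) tracks the count of `1`s, saturating at 5. Each combined state is a pair, one component from each; accept when both components accept.
       0  1 
>* A   B  C 
   B   A  D 
 * C   D  E 
   D   C  F 
 * E   F  G 
   F   E  H 
 * G   H  I 
   H   G  J 
 * I   J  K 
   J   I  L 
   K   L  K 
   L   K  L 
(> = start, * = accepting)

start=A; accept=A,C,E,G,I; A-0>B; A-1>C; B-0>A; B-1>D; C-0>D; C-1>E; D-0>C; D-1>F; E-0>F; E-1>G; F-0>E; F-1>H; G-0>H; G-1>I; H-0>G; H-1>J; I-0>J; I-1>K; J-0>I; J-1>L; K-0>L; K-1>K; L-0>K; L-1>L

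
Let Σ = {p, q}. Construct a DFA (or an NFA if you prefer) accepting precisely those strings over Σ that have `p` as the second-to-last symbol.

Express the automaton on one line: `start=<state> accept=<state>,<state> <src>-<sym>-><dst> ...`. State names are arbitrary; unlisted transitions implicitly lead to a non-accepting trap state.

A DFA must remember the last 2 symbols (since which symbol is second-to-last isn't known until the input ends). Use one state per possible window of the last ≤2 symbols; accept from those whose window starts with `p`.
        p   q  
>  s0   s1  s2 
   s1   s3  s4 
   s2   s5  s6 
 * s3   s3  s4 
 * s4   s5  s6 
   s5   s3  s4 
   s6   s5  s6 
(> = start, * = accepting)

start=s0 accept=s3,s4 s0-p->s1 s0-q->s2 s1-p->s3 s1-q->s4 s2-p->s5 s2-q->s6 s3-p->s3 s3-q->s4 s4-p->s5 s4-q->s6 s5-p->s3 s5-q->s4 s6-p->s5 s6-q->s6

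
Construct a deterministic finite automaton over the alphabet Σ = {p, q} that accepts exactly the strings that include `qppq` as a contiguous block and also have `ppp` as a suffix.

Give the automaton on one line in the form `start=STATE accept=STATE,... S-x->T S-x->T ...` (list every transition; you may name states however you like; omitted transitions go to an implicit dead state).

start=s0 accept=s10 s0-p->s1 s0-q->s2 s1-p->s3 s1-q->s2 s2-p->s4 s2-q->s2 s3-p->s5 s3-q->s2 s4-p->s6 s4-q->s2 s5-p->s5 s5-q->s2 s6-p->s5 s6-q->s7 s7-p->s8 s7-q->s7 s8-p->s9 s8-q->s7 s9-p->s10 s9-q->s7 s10-p->s10 s10-q->s7

Handle the two conditions separately and then intersect. One (5 states) tracks whether and how much of `qppq` has been seen; the other (4 states) tracks how much of the suffix `ppp` has currently been matched. Each combined state is a pair, one component from each; accept when both components accept.
11 states suffice.
          p    q  
>  s0     s1   s2 
   s1     s3   s2 
   s2     s4   s2 
   s3     s5   s2 
   s4     s6   s2 
   s5     s5   s2 
   s6     s5   s7 
   s7     s8   s7 
   s8     s9   s7 
   s9    s10   s7 
 * s10   s10   s7 
(> = start, * = accepting)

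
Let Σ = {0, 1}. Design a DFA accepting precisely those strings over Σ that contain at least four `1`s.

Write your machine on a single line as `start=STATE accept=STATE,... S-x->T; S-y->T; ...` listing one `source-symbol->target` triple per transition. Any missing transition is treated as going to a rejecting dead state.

start=q0; accept=q4,q5; q0-0->q0; q0-1->q1; q1-0->q1; q1-1->q2; q2-0->q2; q2-1->q3; q3-0->q3; q3-1->q4; q4-0->q4; q4-1->q5; q5-0->q5; q5-1->q5

Only the number of `1`s matters, and only up to 5. Make a chain q0 → q1 → q2 → q3 → q4 → q5 advanced by each `1` (with q5 absorbing); every other symbol self-loops. The accepting set is {q4, q5}.
6 states suffice.
        0   1  
>  q0   q0  q1 
   q1   q1  q2 
   q2   q2  q3 
   q3   q3  q4 
 * q4   q4  q5 
 * q5   q5  q5 
(> = start, * = accepting)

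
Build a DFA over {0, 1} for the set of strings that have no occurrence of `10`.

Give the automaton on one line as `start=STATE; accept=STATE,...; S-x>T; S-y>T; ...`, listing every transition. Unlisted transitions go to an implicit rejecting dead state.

start=q0; accept=q0,q1; q0-0>q0; q0-1>q1; q1-0>q2; q1-1>q1; q2-0>q2; q2-1>q2

Track partial matches of the forbidden pattern `10`. State q2 is a dead state reached once `10` has occurred; every other state accepts. q0 means no part of `10` is currently matched.
A 3-state machine:
        0   1  
>* q0   q0  q1 
 * q1   q2  q1 
   q2   q2  q2 
(> = start, * = accepting)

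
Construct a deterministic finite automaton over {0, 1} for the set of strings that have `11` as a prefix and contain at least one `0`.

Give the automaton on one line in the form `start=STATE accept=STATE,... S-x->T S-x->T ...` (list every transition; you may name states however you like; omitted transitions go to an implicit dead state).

start=s0 accept=s4 s0-0->s1 s0-1->s2 s1-0->s1 s1-1->s1 s2-0->s1 s2-1->s3 s3-0->s4 s3-1->s3 s4-0->s4 s4-1->s4

Build one automaton per condition and run them in lockstep. One (4 states) tracks whether the input so far still matches the prefix `11`; the other (3 states) tracks the count of `0`s, saturating at 2. Each combined state is a pair, one component from each; accept when both components accept. After merging equivalent states the machine shrinks.
With 5 states:
        0   1  
>  s0   s1  s2 
   s1   s1  s1 
   s2   s1  s3 
   s3   s4  s3 
 * s4   s4  s4 
(> = start, * = accepting)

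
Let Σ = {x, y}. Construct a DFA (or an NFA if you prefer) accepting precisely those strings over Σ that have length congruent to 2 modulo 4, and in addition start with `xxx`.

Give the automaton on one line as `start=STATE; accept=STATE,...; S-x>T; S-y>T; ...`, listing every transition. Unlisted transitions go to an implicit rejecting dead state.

start=A; accept=H; A-x>B; A-y>C; B-x>D; B-y>C; C-x>C; C-y>C; D-x>E; D-y>C; E-x>F; E-y>F; F-x>G; F-y>G; G-x>H; G-y>H; H-x>E; H-y>E

Run two small machines in parallel and take their product. One (4 states) tracks the input length modulo 4; the other (5 states) tracks whether the input so far still matches the prefix `xxx`. Each combined state is a pair, one component from each; accept when both components accept. Minimizing collapses redundant product states.
       x  y 
>  A   B  C 
   B   D  C 
   C   C  C 
   D   E  C 
   E   F  F 
   F   G  G 
   G   H  H 
 * H   E  E 
(> = start, * = accepting)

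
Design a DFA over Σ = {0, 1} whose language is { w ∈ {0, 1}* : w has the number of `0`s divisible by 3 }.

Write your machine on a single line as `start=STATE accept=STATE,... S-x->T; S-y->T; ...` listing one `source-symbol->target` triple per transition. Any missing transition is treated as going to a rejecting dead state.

start=q0; accept=q0; q0-0->q1; q0-1->q0; q1-0->q2; q1-1->q1; q2-0->q0; q2-1->q2

Keep the running count of `0`s modulo 3: each `0` advances along the cycle q0 → q1 → q2 → q0 while other symbols loop. Accept at q0.
3 states suffice.
        0   1  
>* q0   q1  q0 
   q1   q2  q1 
   q2   q0  q2 
(> = start, * = accepting)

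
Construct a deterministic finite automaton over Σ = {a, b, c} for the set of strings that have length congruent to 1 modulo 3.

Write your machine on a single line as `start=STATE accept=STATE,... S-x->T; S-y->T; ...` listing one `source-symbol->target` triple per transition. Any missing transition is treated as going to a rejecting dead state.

Only the length mod 3 matters, so use a 3-cycle: from any state, every input symbol moves to the next state, wrapping S2 back to S0. Mark S1 accepting.
A 3-state machine:
        a   b   c  
>  S0   S1  S1  S1 
 * S1   S2  S2  S2 
   S2   S0  S0  S0 
(> = start, * = accepting)

start=S0; accept=S1; S0-a->S1; S0-b->S1; S0-c->S1; S1-a->S2; S1-b->S2; S1-c->S2; S2-a->S0; S2-b->S0; S2-c->S0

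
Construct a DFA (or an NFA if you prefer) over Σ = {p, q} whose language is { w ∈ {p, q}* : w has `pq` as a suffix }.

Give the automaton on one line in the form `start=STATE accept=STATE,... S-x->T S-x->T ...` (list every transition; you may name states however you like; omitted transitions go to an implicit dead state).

Remember how much of `pq` the current input suffix matches. State s0 means no match yet; s1 means the last symbol is `p`; s2 means the last 2 symbols are `pq`. Only s2 accepts. On a mismatch, fall back to the longest proper suffix that is still a prefix of `pq`.
With 3 states:
        p   q  
>  s0   s1  s0 
   s1   s1  s2 
 * s2   s1  s0 
(> = start, * = accepting)

start=s0 accept=s2 s0-p->s1 s0-q->s0 s1-p->s1 s1-q->s2 s2-p->s1 s2-q->s0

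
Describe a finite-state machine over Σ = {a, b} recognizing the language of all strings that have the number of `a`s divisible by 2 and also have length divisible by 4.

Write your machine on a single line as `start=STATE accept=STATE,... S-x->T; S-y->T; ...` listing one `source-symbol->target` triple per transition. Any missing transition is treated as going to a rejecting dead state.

start=q0; accept=q0; q0-a->q1; q0-b->q2; q1-a->q3; q1-b->q4; q2-a->q4; q2-b->q3; q3-a->q5; q3-b->q6; q4-a->q6; q4-b->q5; q5-a->q0; q5-b->q7; q6-a->q7; q6-b->q0; q7-a->q2; q7-b->q1

Run two small machines in parallel and take their product. The first has 2 states tracking the count of `a`s modulo 2; the second has 4 states tracking the input length modulo 4. A product state is a pair (one from each), accepting exactly when both do.
8 states suffice.
        a   b  
>* q0   q1  q2 
   q1   q3  q4 
   q2   q4  q3 
   q3   q5  q6 
   q4   q6  q5 
   q5   q0  q7 
   q6   q7  q0 
   q7   q2  q1 
(> = start, * = accepting)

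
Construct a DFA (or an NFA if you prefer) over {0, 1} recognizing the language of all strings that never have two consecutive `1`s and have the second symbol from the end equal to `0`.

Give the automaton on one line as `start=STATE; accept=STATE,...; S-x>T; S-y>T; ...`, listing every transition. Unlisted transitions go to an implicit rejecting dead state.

start=A; accept=D,E; A-0>B; A-1>C; B-0>D; B-1>E; C-0>F; C-1>G; D-0>D; D-1>E; E-0>F; E-1>G; F-0>D; F-1>E; G-0>H; G-1>G; H-0>I; H-1>J; I-0>I; I-1>J; J-0>H; J-1>G

Run two small machines in parallel and take their product. The first has 3 states tracking partial matches of the forbidden pattern `11`; the second has 7 states tracking the last 2 symbols read. A product state is a pair (one from each), accepting exactly when both do.
       0  1 
>  A   B  C 
   B   D  E 
   C   F  G 
 * D   D  E 
 * E   F  G 
   F   D  E 
   G   H  G 
   H   I  J 
   I   I  J 
   J   H  G 
(> = start, * = accepting)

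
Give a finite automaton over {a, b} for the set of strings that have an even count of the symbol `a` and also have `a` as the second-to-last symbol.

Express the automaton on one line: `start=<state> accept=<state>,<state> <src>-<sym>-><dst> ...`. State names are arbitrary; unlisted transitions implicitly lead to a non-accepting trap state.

start=q0 accept=q2,q4 q0-a->q1 q0-b->q0 q1-a->q2 q1-b->q3 q2-a->q1 q2-b->q4 q3-a->q5 q3-b->q3 q4-a->q1 q4-b->q0 q5-a->q1 q5-b->q4

Build one automaton per condition and run them in lockstep. The first has 2 states tracking the count of `a`s modulo 2; the second has 7 states tracking the last 2 symbols read. A product state is a pair (one from each), accepting exactly when both do. Minimizing collapses redundant product states.
6 states suffice.
        a   b  
>  q0   q1  q0 
   q1   q2  q3 
 * q2   q1  q4 
   q3   q5  q3 
 * q4   q1  q0 
   q5   q1  q4 
(> = start, * = accepting)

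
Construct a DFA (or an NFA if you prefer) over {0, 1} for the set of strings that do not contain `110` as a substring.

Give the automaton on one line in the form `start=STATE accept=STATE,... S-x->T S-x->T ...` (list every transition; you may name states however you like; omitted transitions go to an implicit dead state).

This is the complement of 'contains `110`'. Use the same substring-matching states — A through D holding how much of `110` has just been matched — but flip the accepting set: everything except the trap D accepts.
4 states suffice.
       0  1 
>* A   A  B 
 * B   A  C 
 * C   D  C 
   D   D  D 
(> = start, * = accepting)

start=A accept=A,B,C A-0->A A-1->B B-0->A B-1->C C-0->D C-1->C D-0->D D-1->D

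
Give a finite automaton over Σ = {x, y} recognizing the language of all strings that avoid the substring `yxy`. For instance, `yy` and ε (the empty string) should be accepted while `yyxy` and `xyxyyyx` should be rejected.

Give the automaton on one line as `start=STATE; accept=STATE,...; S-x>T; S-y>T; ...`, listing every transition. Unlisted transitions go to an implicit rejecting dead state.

Track partial matches of the forbidden pattern `yxy`. State S3 is a dead state reached once `yxy` has occurred; every other state accepts. S0 means no part of `yxy` is currently matched.
4 states suffice.
        x   y  
>* S0   S0  S1 
 * S1   S2  S1 
 * S2   S0  S3 
   S3   S3  S3 
(> = start, * = accepting)

start=S0; accept=S0,S1,S2; S0-x>S0; S0-y>S1; S1-x>S2; S1-y>S1; S2-x>S0; S2-y>S3; S3-x>S3; S3-y>S3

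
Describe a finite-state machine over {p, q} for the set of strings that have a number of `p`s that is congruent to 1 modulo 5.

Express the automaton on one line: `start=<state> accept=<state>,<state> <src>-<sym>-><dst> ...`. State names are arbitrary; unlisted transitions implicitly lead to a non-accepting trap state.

start=s0 accept=s1 s0-p->s1 s0-q->s0 s1-p->s2 s1-q->s1 s2-p->s3 s2-q->s2 s3-p->s4 s3-q->s3 s4-p->s0 s4-q->s4

Keep the running count of `p`s modulo 5: each `p` advances along the cycle s0 → s1 → s2 → s3 → s4 → s0 while other symbols loop. Accept at s1.
A 5-state machine:
        p   q  
>  s0   s1  s0 
 * s1   s2  s1 
   s2   s3  s2 
   s3   s4  s3 
   s4   s0  s4 
(> = start, * = accepting)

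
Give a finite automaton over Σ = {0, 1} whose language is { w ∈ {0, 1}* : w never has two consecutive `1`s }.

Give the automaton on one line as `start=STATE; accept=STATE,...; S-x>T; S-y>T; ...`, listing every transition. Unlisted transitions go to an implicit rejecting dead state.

start=S0; accept=S0,S1; S0-0>S0; S0-1>S1; S1-0>S0; S1-1>S2; S2-0>S2; S2-1>S2

Track partial matches of the forbidden pattern `11`. State S2 is a dead state reached once `11` has occurred; every other state accepts. S0 means no part of `11` is currently matched.
        0   1  
>* S0   S0  S1 
 * S1   S0  S2 
   S2   S2  S2 
(> = start, * = accepting)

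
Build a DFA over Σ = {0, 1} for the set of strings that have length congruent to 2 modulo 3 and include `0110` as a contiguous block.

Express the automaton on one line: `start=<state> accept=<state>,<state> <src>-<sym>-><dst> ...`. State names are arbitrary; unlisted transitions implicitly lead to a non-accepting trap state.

Handle the two conditions separately and then intersect. The first has 3 states tracking the input length modulo 3; the second has 5 states tracking whether and how much of `0110` has been seen. A product state is a pair (one from each), accepting exactly when both do.
A 15-state machine:
          0    1  
>  s0     s1   s2 
   s1     s3   s4 
   s2     s3   s5 
   s3     s6   s7 
   s4     s6   s8 
   s5     s6   s0 
   s6     s1   s9 
   s7     s1  s10 
   s8    s11   s2 
   s9     s3  s12 
   s10   s13   s5 
   s11   s13  s13 
   s12   s14   s0 
 * s13   s14  s14 
   s14   s11  s11 
(> = start, * = accepting)

start=s0 accept=s13 s0-0->s1 s0-1->s2 s1-0->s3 s1-1->s4 s2-0->s3 s2-1->s5 s3-0->s6 s3-1->s7 s4-0->s6 s4-1->s8 s5-0->s6 s5-1->s0 s6-0->s1 s6-1->s9 s7-0->s1 s7-1->s10 s8-0->s11 s8-1->s2 s9-0->s3 s9-1->s12 s10-0->s13 s10-1->s5 s11-0->s13 s11-1->s13 s12-0->s14 s12-1->s0 s13-0->s14 s13-1->s14 s14-0->s11 s14-1->s11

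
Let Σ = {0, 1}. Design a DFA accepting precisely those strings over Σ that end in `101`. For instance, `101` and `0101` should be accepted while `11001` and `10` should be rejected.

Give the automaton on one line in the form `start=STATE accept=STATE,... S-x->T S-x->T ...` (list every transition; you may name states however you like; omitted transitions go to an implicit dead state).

start=q0 accept=q3 q0-0->q0 q0-1->q1 q1-0->q2 q1-1->q1 q2-0->q0 q2-1->q3 q3-0->q2 q3-1->q1

Remember how much of `101` the current input suffix matches. State q0 means no match yet; q1 means the last symbol is `1`; q2 means the last 2 symbols are `10`; q3 means the last 3 symbols are `101`. Only q3 accepts. On a mismatch, fall back to the longest proper suffix that is still a prefix of `101`.
4 states suffice.
        0   1  
>  q0   q0  q1 
   q1   q2  q1 
   q2   q0  q3 
 * q3   q2  q1 
(> = start, * = accepting)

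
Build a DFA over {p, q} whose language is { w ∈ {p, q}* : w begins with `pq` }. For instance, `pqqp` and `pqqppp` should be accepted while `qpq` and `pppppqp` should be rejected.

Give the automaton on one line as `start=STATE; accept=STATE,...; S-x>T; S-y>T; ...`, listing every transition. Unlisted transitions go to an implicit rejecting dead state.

Walk along `pq` while the input agrees: from s0 take `p` to s1, and so on. Any deviation drops to the rejecting sink s3. Once s2 is reached the prefix is confirmed and every continuation is accepted.
        p   q  
>  s0   s1  s3 
   s1   s3  s2 
 * s2   s2  s2 
   s3   s3  s3 
(> = start, * = accepting)

start=s0; accept=s2; s0-p>s1; s0-q>s3; s1-p>s3; s1-q>s2; s2-p>s2; s2-q>s2; s3-p>s3; s3-q>s3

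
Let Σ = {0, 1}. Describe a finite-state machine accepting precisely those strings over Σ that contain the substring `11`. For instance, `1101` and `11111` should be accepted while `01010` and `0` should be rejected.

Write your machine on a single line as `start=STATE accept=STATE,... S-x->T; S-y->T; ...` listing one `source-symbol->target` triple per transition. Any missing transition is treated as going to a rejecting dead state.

Track how much of `11` has been matched so far: state q0 is no progress, q2 is the absorbing accept state reached once `11` has occurred. Intermediate states record partial matches; on a mismatch, fall back to the longest reusable overlap.
A 3-state machine:
        0   1  
>  q0   q0  q1 
   q1   q0  q2 
 * q2   q2  q2 
(> = start, * = accepting)

start=q0; accept=q2; q0-0->q0; q0-1->q1; q1-0->q0; q1-1->q2; q2-0->q2; q2-1->q2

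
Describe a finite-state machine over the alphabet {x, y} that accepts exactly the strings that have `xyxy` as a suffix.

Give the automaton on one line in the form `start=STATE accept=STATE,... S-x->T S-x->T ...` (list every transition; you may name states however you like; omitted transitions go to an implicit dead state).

start=q0 accept=q4 q0-x->q1 q0-y->q0 q1-x->q1 q1-y->q2 q2-x->q3 q2-y->q0 q3-x->q1 q3-y->q4 q4-x->q3 q4-y->q0

Let each state record the length of the longest suffix of the input read so far that is also a prefix of `xyxy`. q1 means the last symbol is `x`; q2 means the last 2 symbols are `xy`; q3 means the last 3 symbols are `xyx`; q4 means the last 4 symbols are `xyxy`. Accept only at q4, where the string currently ends in `xyxy`.
A 5-state machine:
        x   y  
>  q0   q1  q0 
   q1   q1  q2 
   q2   q3  q0 
   q3   q1  q4 
 * q4   q3  q0 
(> = start, * = accepting)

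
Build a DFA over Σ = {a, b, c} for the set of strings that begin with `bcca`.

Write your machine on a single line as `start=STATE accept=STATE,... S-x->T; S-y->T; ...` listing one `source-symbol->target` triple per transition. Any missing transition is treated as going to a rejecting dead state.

Check the first 4 symbols one by one: q0 through q3 record how many have matched `bcca` so far; any wrong symbol goes to the dead state q5. After all 4 match we enter the accepting sink q4.
6 states suffice.
        a   b   c  
>  q0   q5  q1  q5 
   q1   q5  q5  q2 
   q2   q5  q5  q3 
   q3   q4  q5  q5 
 * q4   q4  q4  q4 
   q5   q5  q5  q5 
(> = start, * = accepting)

start=q0; accept=q4; q0-a->q5; q0-b->q1; q0-c->q5; q1-a->q5; q1-b->q5; q1-c->q2; q2-a->q5; q2-b->q5; q2-c->q3; q3-a->q4; q3-b->q5; q3-c->q5; q4-a->q4; q4-b->q4; q4-c->q4; q5-a->q5; q5-b->q5; q5-c->q5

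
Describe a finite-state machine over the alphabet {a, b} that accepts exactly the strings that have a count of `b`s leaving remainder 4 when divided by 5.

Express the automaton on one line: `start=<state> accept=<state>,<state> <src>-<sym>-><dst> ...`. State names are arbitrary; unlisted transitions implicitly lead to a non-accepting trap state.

The only thing that matters is how many `b`s have appeared, reduced mod 5. Use one state per residue: q0 for 0, …, q4 for 4. Reading `b` moves to the next residue; anything else stays put. q4 is accepting.
5 states suffice.
        a   b  
>  q0   q0  q1 
   q1   q1  q2 
   q2   q2  q3 
   q3   q3  q4 
 * q4   q4  q0 
(> = start, * = accepting)

start=q0 accept=q4 q0-a->q0 q0-b->q1 q1-a->q1 q1-b->q2 q2-a->q2 q2-b->q3 q3-a->q3 q3-b->q4 q4-a->q4 q4-b->q0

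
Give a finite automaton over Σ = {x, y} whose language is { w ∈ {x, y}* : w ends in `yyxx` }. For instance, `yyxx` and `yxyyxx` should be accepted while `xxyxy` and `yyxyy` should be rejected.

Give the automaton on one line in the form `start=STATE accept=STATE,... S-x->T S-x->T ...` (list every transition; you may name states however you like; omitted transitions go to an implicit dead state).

start=A accept=E A-x->A A-y->B B-x->A B-y->C C-x->D C-y->C D-x->E D-y->B E-x->A E-y->B

Let each state record the length of the longest suffix of the input read so far that is also a prefix of `yyxx`. B means the last symbol is `y`; C means the last 2 symbols are `yy`; D means the last 3 symbols are `yyx`; E means the last 4 symbols are `yyxx`. Accept only at E, where the string currently ends in `yyxx`.
5 states suffice.
       x  y 
>  A   A  B 
   B   A  C 
   C   D  C 
   D   E  B 
 * E   A  B 
(> = start, * = accepting)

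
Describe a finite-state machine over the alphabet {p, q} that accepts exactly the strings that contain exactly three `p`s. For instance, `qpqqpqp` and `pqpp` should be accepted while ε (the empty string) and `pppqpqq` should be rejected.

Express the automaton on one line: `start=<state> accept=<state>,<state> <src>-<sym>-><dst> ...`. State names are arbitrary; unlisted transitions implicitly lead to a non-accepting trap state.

start=A accept=D A-p->B A-q->A B-p->C B-q->B C-p->D C-q->C D-p->E D-q->D E-p->E E-q->E

Count `p`s, saturating at 4: states A through D mean 0 through 3 `p`s seen; E means more than 3. Each `p` increments (capped at E); other symbols loop. Accept from {D}.
With 5 states:
       p  q 
>  A   B  A 
   B   C  B 
   C   D  C 
 * D   E  D 
   E   E  E 
(> = start, * = accepting)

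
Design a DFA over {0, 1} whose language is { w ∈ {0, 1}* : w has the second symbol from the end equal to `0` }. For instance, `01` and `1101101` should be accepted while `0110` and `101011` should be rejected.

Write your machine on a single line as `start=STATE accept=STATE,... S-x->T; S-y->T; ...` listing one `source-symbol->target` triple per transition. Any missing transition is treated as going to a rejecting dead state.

A DFA must remember the last 2 symbols (since which symbol is second-to-last isn't known until the input ends). Use one state per possible window of the last ≤2 symbols; accept from those whose window starts with `0`.
A 7-state machine:
        0   1  
>  q0   q1  q2 
   q1   q3  q4 
   q2   q5  q6 
 * q3   q3  q4 
 * q4   q5  q6 
   q5   q3  q4 
   q6   q5  q6 
(> = start, * = accepting)

start=q0; accept=q3,q4; q0-0->q1; q0-1->q2; q1-0->q3; q1-1->q4; q2-0->q5; q2-1->q6; q3-0->q3; q3-1->q4; q4-0->q5; q4-1->q6; q5-0->q3; q5-1->q4; q6-0->q5; q6-1->q6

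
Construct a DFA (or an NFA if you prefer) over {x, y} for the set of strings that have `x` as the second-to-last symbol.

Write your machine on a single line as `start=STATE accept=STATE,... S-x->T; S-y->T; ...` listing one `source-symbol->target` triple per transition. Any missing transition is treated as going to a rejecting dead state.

start=S0; accept=S3,S4; S0-x->S1; S0-y->S2; S1-x->S3; S1-y->S4; S2-x->S5; S2-y->S6; S3-x->S3; S3-y->S4; S4-x->S5; S4-y->S6; S5-x->S3; S5-y->S4; S6-x->S5; S6-y->S6

A DFA must remember the last 2 symbols (since which symbol is second-to-last isn't known until the input ends). Use one state per possible window of the last ≤2 symbols; accept from those whose window starts with `x`.
7 states suffice.
        x   y  
>  S0   S1  S2 
   S1   S3  S4 
   S2   S5  S6 
 * S3   S3  S4 
 * S4   S5  S6 
   S5   S3  S4 
   S6   S5  S6 
(> = start, * = accepting)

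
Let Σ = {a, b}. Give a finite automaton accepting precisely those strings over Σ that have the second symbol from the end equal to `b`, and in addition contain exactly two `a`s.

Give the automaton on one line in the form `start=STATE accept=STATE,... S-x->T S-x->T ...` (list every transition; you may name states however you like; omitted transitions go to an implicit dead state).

Build one automaton per condition and run them in lockstep. The first has 7 states tracking the last 2 symbols read; the second has 4 states tracking the count of `a`s, saturating at 3. A product state is a pair (one from each), accepting exactly when both do. After merging equivalent states the machine shrinks.
8 states suffice.
        a   b  
>  s0   s1  s0 
   s1   s2  s3 
   s2   s4  s5 
   s3   s6  s3 
   s4   s4  s4 
   s5   s4  s7 
 * s6   s4  s5 
 * s7   s4  s7 
(> = start, * = accepting)

start=s0 accept=s6,s7 s0-a->s1 s0-b->s0 s1-a->s2 s1-b->s3 s2-a->s4 s2-b->s5 s3-a->s6 s3-b->s3 s4-a->s4 s4-b->s4 s5-a->s4 s5-b->s7 s6-a->s4 s6-b->s5 s7-a->s4 s7-b->s7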